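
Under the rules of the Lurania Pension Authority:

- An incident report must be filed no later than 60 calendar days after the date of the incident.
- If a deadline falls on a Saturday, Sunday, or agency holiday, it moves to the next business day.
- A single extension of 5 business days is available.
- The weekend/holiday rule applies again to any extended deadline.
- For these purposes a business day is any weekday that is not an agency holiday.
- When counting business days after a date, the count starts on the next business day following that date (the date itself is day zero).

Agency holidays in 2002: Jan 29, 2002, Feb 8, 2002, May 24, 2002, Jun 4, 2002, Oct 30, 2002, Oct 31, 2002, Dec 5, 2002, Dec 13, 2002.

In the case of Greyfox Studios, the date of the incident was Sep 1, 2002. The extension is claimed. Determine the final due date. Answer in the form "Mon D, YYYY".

Nov 8, 2002

Adding 60 calendar days to Sep 1, 2002 gives Oct 31, 2002.
Oct 31, 2002 is a listed holiday, so it moves to the next business day, Nov 1, 2002 (Friday).
Applying the 5-business-day extension: 5 business days after Nov 1, 2002 is Nov 8, 2002.
Nov 8, 2002 falls on a Friday, which is a business day, so no adjustment is needed.
Final deadline: Nov 8, 2002.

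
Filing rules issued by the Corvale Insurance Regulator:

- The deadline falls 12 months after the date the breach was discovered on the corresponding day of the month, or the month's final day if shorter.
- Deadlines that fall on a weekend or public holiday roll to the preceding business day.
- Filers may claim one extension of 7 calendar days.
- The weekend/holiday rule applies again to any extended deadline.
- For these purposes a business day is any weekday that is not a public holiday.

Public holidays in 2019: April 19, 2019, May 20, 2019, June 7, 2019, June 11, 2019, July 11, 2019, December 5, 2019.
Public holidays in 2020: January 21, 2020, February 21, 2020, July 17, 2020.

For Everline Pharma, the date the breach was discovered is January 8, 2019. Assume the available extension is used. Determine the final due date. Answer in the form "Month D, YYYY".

January 15, 2020

12 months from January 8, 2019 is January 8, 2020.
Since January 8, 2020 is a Wednesday and not a holiday, the date is unchanged.
Applying the 7-calendar-day extension: January 8, 2020 + 7 days = January 15, 2020.
January 15, 2020 is a Wednesday and not a listed holiday, so it stands.
Deadline: January 15, 2020.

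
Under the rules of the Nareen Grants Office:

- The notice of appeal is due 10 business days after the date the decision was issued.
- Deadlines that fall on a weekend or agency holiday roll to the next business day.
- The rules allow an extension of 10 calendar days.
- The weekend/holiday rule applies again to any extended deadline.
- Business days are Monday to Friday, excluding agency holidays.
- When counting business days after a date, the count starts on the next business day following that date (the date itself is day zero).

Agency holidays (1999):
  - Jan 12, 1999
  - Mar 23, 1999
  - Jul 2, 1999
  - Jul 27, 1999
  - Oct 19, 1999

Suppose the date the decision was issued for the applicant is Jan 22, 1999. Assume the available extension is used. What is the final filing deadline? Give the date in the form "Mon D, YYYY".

Feb 15, 1999

10 business days after Jan 22, 1999, excluding weekends and holidays, is Feb 5, 1999.
Feb 5, 1999 falls on a Friday, which is a business day, so no adjustment is needed.
Applying the 10-calendar-day extension: Feb 5, 1999 + 10 days = Feb 15, 1999.
Feb 15, 1999 (Monday) is already a business day.
Final deadline: Feb 15, 1999.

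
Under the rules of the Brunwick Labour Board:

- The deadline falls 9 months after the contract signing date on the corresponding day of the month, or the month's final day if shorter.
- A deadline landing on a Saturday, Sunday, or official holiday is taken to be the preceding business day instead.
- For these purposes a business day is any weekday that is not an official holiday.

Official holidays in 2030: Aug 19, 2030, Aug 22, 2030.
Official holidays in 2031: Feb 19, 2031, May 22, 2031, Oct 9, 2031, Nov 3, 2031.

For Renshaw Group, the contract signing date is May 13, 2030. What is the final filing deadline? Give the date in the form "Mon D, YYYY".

Feb 13, 2031

9 months from May 13, 2030 is Feb 13, 2031.
Feb 13, 2031 falls on a Thursday, which is a business day, so no adjustment is needed.
Deadline: Feb 13, 2031.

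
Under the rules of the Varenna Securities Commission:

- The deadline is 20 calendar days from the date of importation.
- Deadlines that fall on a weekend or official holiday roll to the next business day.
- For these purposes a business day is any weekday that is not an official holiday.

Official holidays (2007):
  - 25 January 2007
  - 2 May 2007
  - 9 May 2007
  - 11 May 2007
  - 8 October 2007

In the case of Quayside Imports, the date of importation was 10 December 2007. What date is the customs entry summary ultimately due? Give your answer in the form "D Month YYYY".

31 December 2007

Adding 20 calendar days to 10 December 2007 gives 30 December 2007.
30 December 2007 falls on a Sunday. Rolling to the next business day gives 31 December 2007, a Monday.
Final deadline: 31 December 2007.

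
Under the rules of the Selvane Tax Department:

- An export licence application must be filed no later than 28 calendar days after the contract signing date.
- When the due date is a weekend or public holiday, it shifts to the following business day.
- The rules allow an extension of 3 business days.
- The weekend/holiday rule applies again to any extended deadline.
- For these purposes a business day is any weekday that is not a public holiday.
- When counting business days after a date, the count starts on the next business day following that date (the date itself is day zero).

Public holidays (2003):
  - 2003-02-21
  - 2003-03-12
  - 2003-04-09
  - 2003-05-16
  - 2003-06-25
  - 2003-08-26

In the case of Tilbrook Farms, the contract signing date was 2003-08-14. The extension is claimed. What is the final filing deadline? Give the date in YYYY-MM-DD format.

2003-09-16

From 2003-08-14, 28 calendar days later is 2003-09-11.
2003-09-11 falls on a Thursday, which is a business day, so no adjustment is needed.
Applying the 3-business-day extension: 3 business days after 2003-09-11 is 2003-09-16.
2003-09-16 is a Tuesday and not a listed holiday, so it stands.
Final deadline: 2003-09-16.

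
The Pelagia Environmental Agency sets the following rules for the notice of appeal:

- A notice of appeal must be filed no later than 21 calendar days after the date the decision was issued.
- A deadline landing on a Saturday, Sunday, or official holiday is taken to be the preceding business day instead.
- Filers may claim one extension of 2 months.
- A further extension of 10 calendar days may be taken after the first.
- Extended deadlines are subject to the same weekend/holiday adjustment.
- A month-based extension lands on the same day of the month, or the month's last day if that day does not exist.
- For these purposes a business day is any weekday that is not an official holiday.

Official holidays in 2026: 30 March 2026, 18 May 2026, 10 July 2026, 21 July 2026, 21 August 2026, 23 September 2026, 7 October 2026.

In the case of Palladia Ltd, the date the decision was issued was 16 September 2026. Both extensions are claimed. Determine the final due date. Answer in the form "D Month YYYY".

From 16 September 2026, 21 calendar days later is 7 October 2026.
Because 7 October 2026 is a listed holiday, the deadline becomes 6 October 2026 (Tuesday).
Add 2 months to 6 October 2026: 6 December 2026.
6 December 2026 is a Sunday; the preceding business day is 4 December 2026 (Friday).
The 10-calendar-day extension moves the deadline from 4 December 2026 to 14 December 2026.
14 December 2026 falls on a Monday, which is a business day, so no adjustment is needed.
Final deadline: 14 December 2026.

14 December 2026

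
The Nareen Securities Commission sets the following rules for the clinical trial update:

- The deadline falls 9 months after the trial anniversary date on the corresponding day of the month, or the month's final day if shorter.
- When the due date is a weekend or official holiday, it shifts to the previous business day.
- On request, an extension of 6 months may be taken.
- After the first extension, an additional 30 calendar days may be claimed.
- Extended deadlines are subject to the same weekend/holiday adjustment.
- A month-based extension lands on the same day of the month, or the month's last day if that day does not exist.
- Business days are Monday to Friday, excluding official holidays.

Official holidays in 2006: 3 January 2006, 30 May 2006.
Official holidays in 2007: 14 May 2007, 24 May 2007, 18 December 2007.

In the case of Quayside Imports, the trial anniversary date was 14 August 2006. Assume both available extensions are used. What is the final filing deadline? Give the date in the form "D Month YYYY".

9 months after 14 August 2006, on the same day of the month, is 14 May 2007.
14 May 2007 is a listed holiday, so it moves to the preceding business day, 11 May 2007 (Friday).
Add 6 months to 11 May 2007: 11 November 2007.
11 November 2007 is a Sunday; the preceding business day is 9 November 2007 (Friday).
The 30-calendar-day extension moves the deadline from 9 November 2007 to 9 December 2007.
9 December 2007 is a Sunday, so it moves to the preceding business day, 7 December 2007 (Friday).
So the filing is due 7 December 2007.

7 December 2007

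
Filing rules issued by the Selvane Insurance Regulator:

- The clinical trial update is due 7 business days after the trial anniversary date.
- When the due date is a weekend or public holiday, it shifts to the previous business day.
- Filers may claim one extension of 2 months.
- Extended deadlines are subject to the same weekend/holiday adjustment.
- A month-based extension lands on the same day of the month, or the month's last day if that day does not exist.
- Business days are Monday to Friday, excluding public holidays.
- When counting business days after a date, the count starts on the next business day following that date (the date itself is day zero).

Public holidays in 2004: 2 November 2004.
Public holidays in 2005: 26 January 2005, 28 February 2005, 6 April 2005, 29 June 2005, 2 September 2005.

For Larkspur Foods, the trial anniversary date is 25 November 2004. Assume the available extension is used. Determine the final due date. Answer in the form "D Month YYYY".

4 February 2005

Starting the day after 25 November 2004 and counting 7 business days lands on 6 December 2004.
Since 6 December 2004 is a Monday and not a holiday, the date is unchanged.
Add 2 months to 6 December 2004: 6 February 2005.
6 February 2005 is a Sunday, so it moves to the preceding business day, 4 February 2005 (Friday).
Deadline: 4 February 2005.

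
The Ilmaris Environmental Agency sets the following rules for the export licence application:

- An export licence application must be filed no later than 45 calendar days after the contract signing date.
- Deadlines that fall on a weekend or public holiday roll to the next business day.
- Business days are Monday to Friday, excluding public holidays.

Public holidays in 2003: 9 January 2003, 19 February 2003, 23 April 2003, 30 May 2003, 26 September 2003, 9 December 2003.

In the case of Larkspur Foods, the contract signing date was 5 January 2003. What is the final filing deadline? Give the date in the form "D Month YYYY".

45 calendar days after 5 January 2003 is 19 February 2003.
19 February 2003 is a listed holiday, so it moves to the next business day, 20 February 2003 (Thursday).
Deadline: 20 February 2003.

20 February 2003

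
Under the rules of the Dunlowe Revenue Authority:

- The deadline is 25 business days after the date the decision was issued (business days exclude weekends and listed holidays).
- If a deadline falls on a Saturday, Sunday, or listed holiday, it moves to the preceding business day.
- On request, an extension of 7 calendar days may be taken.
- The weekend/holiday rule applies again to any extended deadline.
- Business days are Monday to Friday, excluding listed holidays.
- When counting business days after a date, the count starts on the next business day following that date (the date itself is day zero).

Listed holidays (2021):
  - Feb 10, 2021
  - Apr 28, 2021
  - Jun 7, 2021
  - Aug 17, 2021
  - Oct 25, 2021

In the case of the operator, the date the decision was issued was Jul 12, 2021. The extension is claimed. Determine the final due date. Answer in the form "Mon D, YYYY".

Aug 23, 2021

Counting 25 business days after Jul 12, 2021 (skipping weekends and listed holidays) reaches Aug 16, 2021.
Since Aug 16, 2021 is a Monday and not a holiday, the date is unchanged.
Applying the 7-calendar-day extension: Aug 16, 2021 + 7 days = Aug 23, 2021.
Aug 23, 2021 falls on a Monday, which is a business day, so no adjustment is needed.
Final deadline: Aug 23, 2021.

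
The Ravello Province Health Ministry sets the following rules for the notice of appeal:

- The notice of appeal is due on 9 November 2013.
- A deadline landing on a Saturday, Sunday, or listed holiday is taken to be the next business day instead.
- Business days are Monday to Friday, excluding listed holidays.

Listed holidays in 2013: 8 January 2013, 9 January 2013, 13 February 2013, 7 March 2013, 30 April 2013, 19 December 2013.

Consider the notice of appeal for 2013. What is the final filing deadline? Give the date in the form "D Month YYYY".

Start from the fixed due date, 9 November 2013.
Because 9 November 2013 is a Saturday, the deadline becomes 11 November 2013 (Monday).
So the filing is due 11 November 2013.

11 November 2013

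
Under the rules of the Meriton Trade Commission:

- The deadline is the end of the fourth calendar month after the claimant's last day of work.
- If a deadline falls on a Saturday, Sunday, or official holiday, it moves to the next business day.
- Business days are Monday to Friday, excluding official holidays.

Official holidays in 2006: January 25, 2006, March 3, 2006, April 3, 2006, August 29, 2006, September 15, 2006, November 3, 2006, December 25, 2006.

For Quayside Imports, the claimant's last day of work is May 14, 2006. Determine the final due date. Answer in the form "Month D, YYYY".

4 months after May 14, 2006 falls in September 2006; the last day of that month is September 30, 2006.
September 30, 2006 is a Saturday; the next business day is October 2, 2006 (Monday).
So the filing is due October 2, 2006.

October 2, 2006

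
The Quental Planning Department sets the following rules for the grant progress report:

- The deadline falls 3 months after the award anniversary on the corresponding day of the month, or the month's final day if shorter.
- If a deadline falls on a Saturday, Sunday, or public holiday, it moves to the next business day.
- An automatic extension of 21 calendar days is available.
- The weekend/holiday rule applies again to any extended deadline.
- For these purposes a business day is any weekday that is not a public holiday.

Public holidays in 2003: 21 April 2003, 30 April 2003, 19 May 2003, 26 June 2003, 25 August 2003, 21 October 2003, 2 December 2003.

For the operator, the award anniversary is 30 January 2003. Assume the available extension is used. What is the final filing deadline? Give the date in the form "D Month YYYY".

3 months from 30 January 2003 is 30 April 2003.
Because 30 April 2003 is a listed holiday, the deadline becomes 1 May 2003 (Thursday).
With the 21-day extension, 1 May 2003 becomes 22 May 2003.
Since 22 May 2003 is a Thursday and not a holiday, the date is unchanged.
Final deadline: 22 May 2003.

22 May 2003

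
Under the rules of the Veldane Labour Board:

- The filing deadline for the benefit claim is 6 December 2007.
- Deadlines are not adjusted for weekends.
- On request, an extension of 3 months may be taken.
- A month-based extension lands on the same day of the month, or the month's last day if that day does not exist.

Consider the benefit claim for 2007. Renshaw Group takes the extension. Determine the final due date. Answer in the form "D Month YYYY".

The statutory due date is 6 December 2007.
No adjustment is made for weekends or holidays, so 6 December 2007 stands.
The 3 months extension carries 6 December 2007 to 6 March 2008.
No adjustment is made for weekends or holidays, so 6 March 2008 stands.
The final due date is 6 March 2008.

6 March 2008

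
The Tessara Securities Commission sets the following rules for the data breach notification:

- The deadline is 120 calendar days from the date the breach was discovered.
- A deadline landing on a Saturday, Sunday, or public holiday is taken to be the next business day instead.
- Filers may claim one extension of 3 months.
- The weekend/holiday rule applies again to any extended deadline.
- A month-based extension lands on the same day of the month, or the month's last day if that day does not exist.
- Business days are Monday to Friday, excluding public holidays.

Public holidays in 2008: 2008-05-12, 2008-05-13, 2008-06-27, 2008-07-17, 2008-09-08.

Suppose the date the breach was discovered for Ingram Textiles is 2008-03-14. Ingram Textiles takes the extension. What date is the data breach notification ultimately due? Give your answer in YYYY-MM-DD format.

From 2008-03-14, 120 calendar days later is 2008-07-12.
2008-07-12 falls on a Saturday. Rolling to the next business day gives 2008-07-14, a Monday.
The 3 months extension carries 2008-07-14 to 2008-10-14.
Since 2008-10-14 is a Tuesday and not a holiday, the date is unchanged.
The final due date is 2008-10-14.

2008-10-14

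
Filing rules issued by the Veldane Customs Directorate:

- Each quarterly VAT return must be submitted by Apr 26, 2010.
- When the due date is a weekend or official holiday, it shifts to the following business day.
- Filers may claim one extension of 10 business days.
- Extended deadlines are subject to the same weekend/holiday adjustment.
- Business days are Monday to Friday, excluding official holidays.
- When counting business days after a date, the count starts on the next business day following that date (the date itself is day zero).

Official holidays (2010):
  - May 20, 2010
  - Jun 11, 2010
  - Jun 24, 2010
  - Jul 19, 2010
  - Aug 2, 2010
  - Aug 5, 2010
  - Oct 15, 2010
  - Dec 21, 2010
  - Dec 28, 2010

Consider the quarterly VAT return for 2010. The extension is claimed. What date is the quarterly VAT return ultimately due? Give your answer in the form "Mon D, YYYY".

May 10, 2010

The stated deadline is Apr 26, 2010.
Apr 26, 2010 is a Monday and not a listed holiday, so it stands.
Counting 10 further business days from Apr 26, 2010 reaches May 10, 2010.
May 10, 2010 is a Monday and not a listed holiday, so it stands.
So the filing is due May 10, 2010.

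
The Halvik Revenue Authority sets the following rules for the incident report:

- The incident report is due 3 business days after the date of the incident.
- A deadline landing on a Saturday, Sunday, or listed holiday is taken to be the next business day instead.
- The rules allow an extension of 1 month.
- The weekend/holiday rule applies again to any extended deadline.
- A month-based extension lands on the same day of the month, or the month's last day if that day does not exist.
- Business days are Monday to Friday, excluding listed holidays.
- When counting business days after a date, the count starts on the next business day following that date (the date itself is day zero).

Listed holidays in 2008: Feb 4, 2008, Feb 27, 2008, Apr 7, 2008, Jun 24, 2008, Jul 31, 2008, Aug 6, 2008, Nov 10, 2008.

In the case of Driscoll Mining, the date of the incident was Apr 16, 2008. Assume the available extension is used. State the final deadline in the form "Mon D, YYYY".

Starting the day after Apr 16, 2008 and counting 3 business days lands on Apr 21, 2008.
Apr 21, 2008 (Monday) is already a business day.
Applying the 1 month extension: 1 month after Apr 21, 2008 is May 21, 2008.
Since May 21, 2008 is a Wednesday and not a holiday, the date is unchanged.
Final deadline: May 21, 2008.

May 21, 2008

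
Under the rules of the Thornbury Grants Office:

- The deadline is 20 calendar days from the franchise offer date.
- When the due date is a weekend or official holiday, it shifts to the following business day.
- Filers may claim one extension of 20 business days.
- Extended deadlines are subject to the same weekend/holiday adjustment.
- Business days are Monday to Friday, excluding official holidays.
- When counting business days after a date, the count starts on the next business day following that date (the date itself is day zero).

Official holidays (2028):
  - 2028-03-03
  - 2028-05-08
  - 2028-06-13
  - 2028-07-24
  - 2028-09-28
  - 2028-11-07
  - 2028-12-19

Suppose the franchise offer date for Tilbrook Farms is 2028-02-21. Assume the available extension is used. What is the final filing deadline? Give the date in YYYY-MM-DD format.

2028-04-10

From 2028-02-21, 20 calendar days later is 2028-03-12.
2028-03-12 falls on a Sunday. Rolling to the next business day gives 2028-03-13, a Monday.
The 20-business-day extension runs from 2028-03-13 to 2028-04-10.
2028-04-10 is a Monday and not a listed holiday, so it stands.
Final deadline: 2028-04-10.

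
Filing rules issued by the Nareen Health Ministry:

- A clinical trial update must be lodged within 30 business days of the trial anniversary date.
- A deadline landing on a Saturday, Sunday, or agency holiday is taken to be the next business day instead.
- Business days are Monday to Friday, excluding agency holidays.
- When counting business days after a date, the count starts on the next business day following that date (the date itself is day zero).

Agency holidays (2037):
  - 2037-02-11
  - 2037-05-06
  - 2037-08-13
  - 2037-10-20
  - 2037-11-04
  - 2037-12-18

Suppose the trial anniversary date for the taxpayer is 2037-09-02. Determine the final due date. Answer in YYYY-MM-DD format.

Starting the day after 2037-09-02 and counting 30 business days lands on 2037-10-14.
2037-10-14 is a Wednesday and not a listed holiday, so it stands.
Final deadline: 2037-10-14.

2037-10-14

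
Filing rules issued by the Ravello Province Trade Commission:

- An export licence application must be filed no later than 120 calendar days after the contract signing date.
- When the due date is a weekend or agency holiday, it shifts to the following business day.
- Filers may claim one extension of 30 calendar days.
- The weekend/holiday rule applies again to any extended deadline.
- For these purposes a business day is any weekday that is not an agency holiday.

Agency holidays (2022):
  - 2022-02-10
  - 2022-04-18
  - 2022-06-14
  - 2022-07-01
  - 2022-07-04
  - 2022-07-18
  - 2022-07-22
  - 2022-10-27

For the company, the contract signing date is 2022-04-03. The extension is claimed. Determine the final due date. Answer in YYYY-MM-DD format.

Trigger date 2022-04-03 + 120 calendar days = 2022-08-01.
2022-08-01 (Monday) is already a business day.
Applying the 30-calendar-day extension: 2022-08-01 + 30 days = 2022-08-31.
2022-08-31 falls on a Wednesday, which is a business day, so no adjustment is needed.
So the filing is due 2022-08-31.

2022-08-31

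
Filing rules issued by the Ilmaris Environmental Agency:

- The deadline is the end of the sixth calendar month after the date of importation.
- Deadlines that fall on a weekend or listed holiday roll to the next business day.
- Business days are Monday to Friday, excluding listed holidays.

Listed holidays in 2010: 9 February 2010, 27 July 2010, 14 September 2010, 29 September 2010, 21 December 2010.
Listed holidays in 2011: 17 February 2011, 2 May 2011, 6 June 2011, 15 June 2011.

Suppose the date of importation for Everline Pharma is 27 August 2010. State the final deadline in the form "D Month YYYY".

The sixth month after 27 August 2010 is February 2011, whose last day is 28 February 2011.
28 February 2011 is a Monday and not a listed holiday, so it stands.
Final deadline: 28 February 2011.

28 February 2011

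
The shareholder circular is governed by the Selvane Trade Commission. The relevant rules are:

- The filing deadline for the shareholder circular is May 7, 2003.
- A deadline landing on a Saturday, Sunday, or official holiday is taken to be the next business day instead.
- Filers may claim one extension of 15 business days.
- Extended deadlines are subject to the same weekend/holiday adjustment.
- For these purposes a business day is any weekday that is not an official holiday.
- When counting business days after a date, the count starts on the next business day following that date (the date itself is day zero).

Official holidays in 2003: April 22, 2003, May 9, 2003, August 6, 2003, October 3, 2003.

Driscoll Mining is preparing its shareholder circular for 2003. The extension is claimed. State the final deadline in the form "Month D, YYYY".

May 29, 2003

The stated deadline is May 7, 2003.
May 7, 2003 (Wednesday) is already a business day.
The 15-business-day extension runs from May 7, 2003 to May 29, 2003.
May 29, 2003 is a Thursday and not a listed holiday, so it stands.
The final due date is May 29, 2003.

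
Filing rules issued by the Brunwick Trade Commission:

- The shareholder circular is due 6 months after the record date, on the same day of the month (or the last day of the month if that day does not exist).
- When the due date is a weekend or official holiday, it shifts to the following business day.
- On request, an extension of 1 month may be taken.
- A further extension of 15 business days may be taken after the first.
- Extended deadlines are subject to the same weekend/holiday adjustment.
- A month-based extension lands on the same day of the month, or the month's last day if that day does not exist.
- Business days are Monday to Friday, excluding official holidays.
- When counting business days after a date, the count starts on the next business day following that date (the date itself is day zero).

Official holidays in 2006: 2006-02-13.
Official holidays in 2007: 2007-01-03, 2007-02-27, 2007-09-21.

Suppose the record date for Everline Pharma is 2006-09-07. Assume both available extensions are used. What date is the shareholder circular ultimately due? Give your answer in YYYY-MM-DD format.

2007-04-30

6 months after 2006-09-07, on the same day of the month, is 2007-03-07.
2007-03-07 is a Wednesday and not a listed holiday, so it stands.
Add 1 month to 2007-03-07: 2007-04-07.
2007-04-07 falls on a Saturday. Rolling to the next business day gives 2007-04-09, a Monday.
Counting 15 further business days from 2007-04-09 reaches 2007-04-30.
2007-04-30 is a Monday and not a listed holiday, so it stands.
The final due date is 2007-04-30.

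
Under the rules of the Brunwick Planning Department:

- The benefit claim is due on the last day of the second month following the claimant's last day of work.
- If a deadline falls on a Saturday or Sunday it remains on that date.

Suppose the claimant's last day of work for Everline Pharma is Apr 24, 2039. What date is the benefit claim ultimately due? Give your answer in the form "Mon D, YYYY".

Jun 30, 2039

2 months after Apr 24, 2039 falls in June 2039; the last day of that month is Jun 30, 2039.
Jun 30, 2039 is a Thursday; no weekend or holiday adjustment applies.
The final due date is Jun 30, 2039.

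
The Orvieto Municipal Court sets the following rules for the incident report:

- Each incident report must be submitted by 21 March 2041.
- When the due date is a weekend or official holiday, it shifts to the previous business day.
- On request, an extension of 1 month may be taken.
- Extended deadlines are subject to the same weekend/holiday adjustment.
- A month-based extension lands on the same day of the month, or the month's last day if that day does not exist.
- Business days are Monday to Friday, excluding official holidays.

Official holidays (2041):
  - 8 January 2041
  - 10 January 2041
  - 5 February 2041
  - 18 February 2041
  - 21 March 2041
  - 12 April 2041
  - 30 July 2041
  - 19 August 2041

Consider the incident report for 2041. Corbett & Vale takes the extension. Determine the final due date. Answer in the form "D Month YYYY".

The stated deadline is 21 March 2041.
21 March 2041 is a listed holiday; the preceding business day is 20 March 2041 (Wednesday).
The 1 month extension carries 20 March 2041 to 20 April 2041.
Because 20 April 2041 is a Saturday, the deadline becomes 19 April 2041 (Friday).
Deadline: 19 April 2041.

19 April 2041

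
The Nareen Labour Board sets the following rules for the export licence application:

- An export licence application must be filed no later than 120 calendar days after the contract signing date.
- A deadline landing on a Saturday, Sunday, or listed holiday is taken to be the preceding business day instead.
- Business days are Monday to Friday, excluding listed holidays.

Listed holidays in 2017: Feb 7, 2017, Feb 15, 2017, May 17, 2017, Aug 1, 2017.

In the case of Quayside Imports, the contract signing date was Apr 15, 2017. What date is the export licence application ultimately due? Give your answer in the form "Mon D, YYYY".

120 calendar days after Apr 15, 2017 is Aug 13, 2017.
Aug 13, 2017 is a Sunday, so it moves to the preceding business day, Aug 11, 2017 (Friday).
Deadline: Aug 11, 2017.

Aug 11, 2017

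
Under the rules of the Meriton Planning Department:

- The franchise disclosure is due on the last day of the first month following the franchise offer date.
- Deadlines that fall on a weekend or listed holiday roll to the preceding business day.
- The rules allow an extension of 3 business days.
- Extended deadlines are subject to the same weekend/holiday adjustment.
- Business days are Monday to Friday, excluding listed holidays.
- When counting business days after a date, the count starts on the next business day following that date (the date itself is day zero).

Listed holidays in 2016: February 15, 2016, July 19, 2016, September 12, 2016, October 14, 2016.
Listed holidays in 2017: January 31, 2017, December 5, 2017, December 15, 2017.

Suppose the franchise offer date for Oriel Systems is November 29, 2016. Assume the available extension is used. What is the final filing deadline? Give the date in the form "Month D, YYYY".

January 4, 2017

1 month after November 29, 2016 is December 2016; that month ends on December 31, 2016.
December 31, 2016 falls on a Saturday. Rolling to the preceding business day gives December 30, 2016, a Friday.
Applying the 3-business-day extension: 3 business days after December 30, 2016 is January 4, 2017.
Since January 4, 2017 is a Wednesday and not a holiday, the date is unchanged.
The final due date is January 4, 2017.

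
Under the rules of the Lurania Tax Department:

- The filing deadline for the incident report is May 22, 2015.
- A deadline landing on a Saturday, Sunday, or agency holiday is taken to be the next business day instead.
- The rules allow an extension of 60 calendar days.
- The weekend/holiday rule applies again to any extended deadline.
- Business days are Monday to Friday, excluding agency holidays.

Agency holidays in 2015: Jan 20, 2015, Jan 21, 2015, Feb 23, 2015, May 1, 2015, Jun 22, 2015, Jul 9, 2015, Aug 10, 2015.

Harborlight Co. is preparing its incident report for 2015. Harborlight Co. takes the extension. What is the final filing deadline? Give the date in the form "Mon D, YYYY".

Jul 21, 2015

The statutory due date is May 22, 2015.
Since May 22, 2015 is a Friday and not a holiday, the date is unchanged.
The 60-calendar-day extension moves the deadline from May 22, 2015 to Jul 21, 2015.
Since Jul 21, 2015 is a Tuesday and not a holiday, the date is unchanged.
The final due date is Jul 21, 2015.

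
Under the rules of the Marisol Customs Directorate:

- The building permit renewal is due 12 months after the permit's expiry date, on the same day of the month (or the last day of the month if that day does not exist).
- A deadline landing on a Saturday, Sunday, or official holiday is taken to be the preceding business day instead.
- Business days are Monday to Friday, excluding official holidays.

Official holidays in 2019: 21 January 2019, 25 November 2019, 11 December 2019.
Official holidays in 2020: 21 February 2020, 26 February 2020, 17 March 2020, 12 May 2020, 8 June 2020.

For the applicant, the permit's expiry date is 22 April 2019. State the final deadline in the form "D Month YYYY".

12 months after 22 April 2019, on the same day of the month, is 22 April 2020.
Since 22 April 2020 is a Wednesday and not a holiday, the date is unchanged.
The final due date is 22 April 2020.

22 April 2020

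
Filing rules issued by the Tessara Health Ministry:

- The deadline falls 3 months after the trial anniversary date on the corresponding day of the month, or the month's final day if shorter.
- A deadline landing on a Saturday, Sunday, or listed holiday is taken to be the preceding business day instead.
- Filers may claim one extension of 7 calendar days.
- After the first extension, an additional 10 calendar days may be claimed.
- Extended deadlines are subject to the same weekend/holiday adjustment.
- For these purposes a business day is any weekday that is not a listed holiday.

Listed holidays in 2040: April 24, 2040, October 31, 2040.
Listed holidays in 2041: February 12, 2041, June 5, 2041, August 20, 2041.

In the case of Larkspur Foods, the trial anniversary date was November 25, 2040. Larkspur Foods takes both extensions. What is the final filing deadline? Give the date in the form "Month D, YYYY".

March 14, 2041

Moving 3 months forward from November 25, 2040 on the corresponding day gives February 25, 2041.
February 25, 2041 is a Monday and not a listed holiday, so it stands.
Applying the 7-calendar-day extension: February 25, 2041 + 7 days = March 4, 2041.
March 4, 2041 is a Monday and not a listed holiday, so it stands.
Applying the 10-calendar-day extension: March 4, 2041 + 10 days = March 14, 2041.
Since March 14, 2041 is a Thursday and not a holiday, the date is unchanged.
Final deadline: March 14, 2041.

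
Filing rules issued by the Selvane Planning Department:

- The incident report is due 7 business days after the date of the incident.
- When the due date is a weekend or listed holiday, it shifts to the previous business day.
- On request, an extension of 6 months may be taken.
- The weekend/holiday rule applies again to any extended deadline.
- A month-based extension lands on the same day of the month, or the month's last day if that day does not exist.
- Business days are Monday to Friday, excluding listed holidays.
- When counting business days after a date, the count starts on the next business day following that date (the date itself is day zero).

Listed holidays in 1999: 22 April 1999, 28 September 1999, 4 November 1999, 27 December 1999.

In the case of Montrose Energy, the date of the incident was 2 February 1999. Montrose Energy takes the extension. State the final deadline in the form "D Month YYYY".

7 business days after 2 February 1999, excluding weekends and holidays, is 11 February 1999.
11 February 1999 is a Thursday and not a listed holiday, so it stands.
Applying the 6 months extension: 6 months after 11 February 1999 is 11 August 1999.
11 August 1999 falls on a Wednesday, which is a business day, so no adjustment is needed.
Deadline: 11 August 1999.

11 August 1999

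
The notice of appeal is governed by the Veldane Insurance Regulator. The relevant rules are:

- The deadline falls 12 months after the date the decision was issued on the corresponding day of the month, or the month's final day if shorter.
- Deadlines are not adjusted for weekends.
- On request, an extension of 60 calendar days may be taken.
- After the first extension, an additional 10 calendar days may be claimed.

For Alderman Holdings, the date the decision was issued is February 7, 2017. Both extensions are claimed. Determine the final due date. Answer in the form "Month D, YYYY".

April 18, 2018

12 months after February 7, 2017, on the same day of the month, is February 7, 2018.
February 7, 2018 falls on a Wednesday. The rules make no weekend/holiday allowance, so it remains February 7, 2018.
With the 60-day extension, February 7, 2018 becomes April 8, 2018.
April 8, 2018 is a Sunday; no weekend or holiday adjustment applies.
The 10-calendar-day extension moves the deadline from April 8, 2018 to April 18, 2018.
April 18, 2018 is a Wednesday; no weekend or holiday adjustment applies.
Final deadline: April 18, 2018.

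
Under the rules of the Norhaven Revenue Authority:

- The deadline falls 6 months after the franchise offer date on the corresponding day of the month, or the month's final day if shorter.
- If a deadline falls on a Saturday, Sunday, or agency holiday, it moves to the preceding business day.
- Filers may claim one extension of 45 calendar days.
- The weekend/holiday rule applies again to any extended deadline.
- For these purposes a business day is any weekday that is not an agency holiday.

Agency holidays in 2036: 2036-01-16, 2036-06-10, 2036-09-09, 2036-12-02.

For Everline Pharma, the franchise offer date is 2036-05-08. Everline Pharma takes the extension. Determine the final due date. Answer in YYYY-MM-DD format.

2036-12-22

Moving 6 months forward from 2036-05-08 on the corresponding day gives 2036-11-08.
2036-11-08 is a Saturday, so it moves to the preceding business day, 2036-11-07 (Friday).
The 45-calendar-day extension moves the deadline from 2036-11-07 to 2036-12-22.
2036-12-22 falls on a Monday, which is a business day, so no adjustment is needed.
Deadline: 2036-12-22.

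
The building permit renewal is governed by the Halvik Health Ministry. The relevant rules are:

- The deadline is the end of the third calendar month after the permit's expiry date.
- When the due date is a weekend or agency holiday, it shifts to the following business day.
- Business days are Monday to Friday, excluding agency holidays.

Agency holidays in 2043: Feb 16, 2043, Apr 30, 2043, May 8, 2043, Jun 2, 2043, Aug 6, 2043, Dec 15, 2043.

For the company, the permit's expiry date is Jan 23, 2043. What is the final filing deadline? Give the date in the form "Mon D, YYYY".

3 months after Jan 23, 2043 is April 2043; that month ends on Apr 30, 2043.
Apr 30, 2043 falls on a listed holiday. Rolling to the next business day gives May 1, 2043, a Friday.
Final deadline: May 1, 2043.

May 1, 2043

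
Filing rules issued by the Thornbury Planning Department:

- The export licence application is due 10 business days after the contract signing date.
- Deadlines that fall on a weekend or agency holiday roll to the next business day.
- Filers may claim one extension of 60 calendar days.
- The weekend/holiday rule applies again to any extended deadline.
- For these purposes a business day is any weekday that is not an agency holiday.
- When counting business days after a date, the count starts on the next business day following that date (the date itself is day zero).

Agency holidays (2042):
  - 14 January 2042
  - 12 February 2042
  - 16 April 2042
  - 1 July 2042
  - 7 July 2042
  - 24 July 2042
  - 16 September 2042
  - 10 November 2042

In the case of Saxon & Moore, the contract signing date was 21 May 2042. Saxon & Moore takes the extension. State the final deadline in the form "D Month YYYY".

4 August 2042

10 business days after 21 May 2042, excluding weekends and holidays, is 4 June 2042.
4 June 2042 is a Wednesday and not a listed holiday, so it stands.
With the 60-day extension, 4 June 2042 becomes 3 August 2042.
3 August 2042 is a Sunday, so it moves to the next business day, 4 August 2042 (Monday).
So the filing is due 4 August 2042.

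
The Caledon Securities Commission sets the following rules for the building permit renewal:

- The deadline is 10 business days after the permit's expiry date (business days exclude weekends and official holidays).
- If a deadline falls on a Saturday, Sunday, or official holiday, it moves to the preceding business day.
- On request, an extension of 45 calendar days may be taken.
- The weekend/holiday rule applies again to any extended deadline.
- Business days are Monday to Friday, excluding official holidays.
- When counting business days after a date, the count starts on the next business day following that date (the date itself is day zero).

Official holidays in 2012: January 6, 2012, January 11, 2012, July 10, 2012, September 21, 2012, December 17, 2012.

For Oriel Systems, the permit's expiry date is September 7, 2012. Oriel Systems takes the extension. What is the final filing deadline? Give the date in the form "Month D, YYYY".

November 8, 2012

Starting the day after September 7, 2012 and counting 10 business days lands on September 24, 2012.
September 24, 2012 falls on a Monday, which is a business day, so no adjustment is needed.
Add the 45 calendar-day extension to September 24, 2012: November 8, 2012.
Since November 8, 2012 is a Thursday and not a holiday, the date is unchanged.
Final deadline: November 8, 2012.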